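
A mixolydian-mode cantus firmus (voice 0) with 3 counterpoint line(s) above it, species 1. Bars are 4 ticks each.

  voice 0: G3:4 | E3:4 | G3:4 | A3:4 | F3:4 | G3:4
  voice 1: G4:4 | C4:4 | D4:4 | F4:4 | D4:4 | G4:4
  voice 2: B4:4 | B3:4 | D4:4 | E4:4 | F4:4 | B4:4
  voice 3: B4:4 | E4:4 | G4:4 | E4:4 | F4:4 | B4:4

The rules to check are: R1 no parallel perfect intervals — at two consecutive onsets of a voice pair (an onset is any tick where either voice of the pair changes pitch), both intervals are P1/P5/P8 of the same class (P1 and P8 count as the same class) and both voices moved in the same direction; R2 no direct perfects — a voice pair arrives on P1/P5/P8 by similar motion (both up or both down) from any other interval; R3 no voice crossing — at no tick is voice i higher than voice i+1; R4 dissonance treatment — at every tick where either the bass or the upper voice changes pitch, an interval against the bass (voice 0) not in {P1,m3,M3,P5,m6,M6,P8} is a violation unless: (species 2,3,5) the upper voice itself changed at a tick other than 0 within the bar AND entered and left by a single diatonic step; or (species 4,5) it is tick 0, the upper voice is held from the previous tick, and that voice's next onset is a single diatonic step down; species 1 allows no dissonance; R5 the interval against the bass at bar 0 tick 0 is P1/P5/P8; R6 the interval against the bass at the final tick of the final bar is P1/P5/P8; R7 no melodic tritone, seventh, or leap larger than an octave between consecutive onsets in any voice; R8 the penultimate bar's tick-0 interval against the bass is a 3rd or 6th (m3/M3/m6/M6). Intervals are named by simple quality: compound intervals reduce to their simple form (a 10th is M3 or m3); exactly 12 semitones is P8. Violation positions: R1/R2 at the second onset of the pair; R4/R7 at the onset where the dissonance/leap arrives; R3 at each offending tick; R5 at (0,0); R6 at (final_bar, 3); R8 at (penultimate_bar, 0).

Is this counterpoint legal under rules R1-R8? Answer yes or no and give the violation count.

bar 0: v0=G3 v1=G4 v2=B4 v3=B4 (M3)
bar 1: v0=E3 v1=C4 v2=B3 v3=E4 (P8)
bar 2: v0=G3 v1=D4 v2=D4 v3=G4 (P8)
bar 3: v0=A3 v1=F4 v2=E4 v3=E4 (P5)
bar 4: v0=F3 v1=D4 v2=F4 v3=F4 (P8)
bar 5: v0=G3 v1=G4 v2=B4 v3=B4 (M3)
  R5 @ bar0.0: opens on M3
  R5 @ bar0.0: opens on M3
  R2 @ bar1.0: G3/B4 M3 -> E3/B3 P5 similar
  R2 @ bar1.0: G3/B4 M3 -> E3/E4 P8 similar
  R3 @ bar1.0: C4 above B3
  R3 @ bar1.1: C4 above B3
  R3 @ bar1.2: C4 above B3
  R3 @ bar1.3: C4 above B3
  R1 @ bar2.0: E3/B3 P5 -> G3/D4 P5 similar
  R1 @ bar2.0: E3/E4 P8 -> G3/G4 P8 similar
  R2 @ bar2.0: E3/C4 m6 -> G3/D4 P5 similar
  R2 @ bar2.0: C4/B3 m2 -> D4/D4 P1 similar
  R1 @ bar3.0: G3/D4 P5 -> A3/E4 P5 similar
  R3 @ bar3.0: F4 above E4
  R3 @ bar3.1: F4 above E4
  R3 @ bar3.2: F4 above E4
  R3 @ bar3.3: F4 above E4
  R1 @ bar4.0: E4/E4 P1 -> F4/F4 P1 similar
  R8 @ bar4.0: penult P8 not 3rd/6th
  R8 @ bar4.0: penult P8 not 3rd/6th
  R1 @ bar5.0: F4/F4 P1 -> B4/B4 P1 similar
  R2 @ bar5.0: F3/D4 M6 -> G3/G4 P8 similar
  R7 @ bar5.0: F4->B4 leap 6st
  R7 @ bar5.0: F4->B4 leap 6st
  R6 @ bar5.3: closes on M3
  R6 @ bar5.3: closes on M3

No (26 violations)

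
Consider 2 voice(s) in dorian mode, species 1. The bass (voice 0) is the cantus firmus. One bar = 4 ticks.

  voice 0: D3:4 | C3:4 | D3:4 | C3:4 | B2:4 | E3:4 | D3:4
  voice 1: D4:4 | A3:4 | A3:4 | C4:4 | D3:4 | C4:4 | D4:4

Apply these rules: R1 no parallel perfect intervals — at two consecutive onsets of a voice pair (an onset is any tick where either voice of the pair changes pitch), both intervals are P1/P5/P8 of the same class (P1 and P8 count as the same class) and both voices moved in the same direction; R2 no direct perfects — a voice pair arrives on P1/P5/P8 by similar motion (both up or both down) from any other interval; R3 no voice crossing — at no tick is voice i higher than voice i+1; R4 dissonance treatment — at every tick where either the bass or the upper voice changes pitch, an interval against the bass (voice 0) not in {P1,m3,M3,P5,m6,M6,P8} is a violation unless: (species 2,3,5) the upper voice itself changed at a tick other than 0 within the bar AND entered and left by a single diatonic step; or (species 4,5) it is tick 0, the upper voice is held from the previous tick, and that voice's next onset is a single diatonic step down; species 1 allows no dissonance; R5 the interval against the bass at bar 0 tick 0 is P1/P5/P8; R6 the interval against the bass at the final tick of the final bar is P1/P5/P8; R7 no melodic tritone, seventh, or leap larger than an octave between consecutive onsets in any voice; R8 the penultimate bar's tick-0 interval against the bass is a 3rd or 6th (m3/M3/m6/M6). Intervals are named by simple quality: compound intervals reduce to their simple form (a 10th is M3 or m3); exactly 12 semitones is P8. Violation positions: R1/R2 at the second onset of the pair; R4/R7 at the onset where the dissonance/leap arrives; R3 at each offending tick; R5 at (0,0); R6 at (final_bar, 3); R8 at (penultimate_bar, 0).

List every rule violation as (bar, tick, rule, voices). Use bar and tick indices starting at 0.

bar 0: v0=D3 v1=D4 downbeat P8
bar 1: v0=C3 v1=A3 downbeat M6
bar 2: v0=D3 v1=A3 downbeat P5
bar 3: v0=C3 v1=C4 downbeat P8
bar 4: v0=B2 v1=D3 downbeat m3
bar 5: v0=E3 v1=C4 downbeat m6
bar 6: v0=D3 v1=D4 downbeat P8
  -> R7 @ bar 4 tick 0 v(1,): C4->D3 leap 10st
  -> R7 @ bar 5 tick 0 v(1,): D3->C4 leap 10st

(4, 0, R7, (1,))
(5, 0, R7, (1,))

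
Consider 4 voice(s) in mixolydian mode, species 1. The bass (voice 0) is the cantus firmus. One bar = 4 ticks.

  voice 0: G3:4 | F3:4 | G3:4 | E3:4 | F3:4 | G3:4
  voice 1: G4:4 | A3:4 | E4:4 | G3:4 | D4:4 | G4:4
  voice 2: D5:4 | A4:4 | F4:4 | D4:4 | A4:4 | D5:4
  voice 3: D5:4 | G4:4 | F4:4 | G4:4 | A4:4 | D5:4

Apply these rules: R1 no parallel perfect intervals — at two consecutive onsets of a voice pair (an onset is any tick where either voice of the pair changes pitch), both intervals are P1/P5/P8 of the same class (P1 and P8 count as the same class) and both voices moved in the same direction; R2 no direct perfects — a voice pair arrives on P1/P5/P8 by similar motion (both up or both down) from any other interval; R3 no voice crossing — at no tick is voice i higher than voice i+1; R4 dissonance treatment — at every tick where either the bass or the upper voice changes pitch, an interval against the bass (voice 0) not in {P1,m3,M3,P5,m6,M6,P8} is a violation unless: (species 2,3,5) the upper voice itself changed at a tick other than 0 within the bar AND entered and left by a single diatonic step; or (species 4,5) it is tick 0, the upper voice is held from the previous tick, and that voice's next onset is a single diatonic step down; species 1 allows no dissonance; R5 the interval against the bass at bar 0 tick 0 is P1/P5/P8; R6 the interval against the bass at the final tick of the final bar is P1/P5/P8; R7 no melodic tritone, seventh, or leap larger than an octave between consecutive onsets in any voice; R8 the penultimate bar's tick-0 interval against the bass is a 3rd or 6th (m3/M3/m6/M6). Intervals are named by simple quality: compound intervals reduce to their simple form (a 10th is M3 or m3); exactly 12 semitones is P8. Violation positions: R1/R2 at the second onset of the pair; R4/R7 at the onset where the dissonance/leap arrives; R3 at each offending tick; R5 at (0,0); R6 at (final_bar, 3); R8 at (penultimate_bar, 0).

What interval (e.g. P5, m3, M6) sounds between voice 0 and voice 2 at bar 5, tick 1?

P5

voice 0=G3 voice 2=D5 -> P5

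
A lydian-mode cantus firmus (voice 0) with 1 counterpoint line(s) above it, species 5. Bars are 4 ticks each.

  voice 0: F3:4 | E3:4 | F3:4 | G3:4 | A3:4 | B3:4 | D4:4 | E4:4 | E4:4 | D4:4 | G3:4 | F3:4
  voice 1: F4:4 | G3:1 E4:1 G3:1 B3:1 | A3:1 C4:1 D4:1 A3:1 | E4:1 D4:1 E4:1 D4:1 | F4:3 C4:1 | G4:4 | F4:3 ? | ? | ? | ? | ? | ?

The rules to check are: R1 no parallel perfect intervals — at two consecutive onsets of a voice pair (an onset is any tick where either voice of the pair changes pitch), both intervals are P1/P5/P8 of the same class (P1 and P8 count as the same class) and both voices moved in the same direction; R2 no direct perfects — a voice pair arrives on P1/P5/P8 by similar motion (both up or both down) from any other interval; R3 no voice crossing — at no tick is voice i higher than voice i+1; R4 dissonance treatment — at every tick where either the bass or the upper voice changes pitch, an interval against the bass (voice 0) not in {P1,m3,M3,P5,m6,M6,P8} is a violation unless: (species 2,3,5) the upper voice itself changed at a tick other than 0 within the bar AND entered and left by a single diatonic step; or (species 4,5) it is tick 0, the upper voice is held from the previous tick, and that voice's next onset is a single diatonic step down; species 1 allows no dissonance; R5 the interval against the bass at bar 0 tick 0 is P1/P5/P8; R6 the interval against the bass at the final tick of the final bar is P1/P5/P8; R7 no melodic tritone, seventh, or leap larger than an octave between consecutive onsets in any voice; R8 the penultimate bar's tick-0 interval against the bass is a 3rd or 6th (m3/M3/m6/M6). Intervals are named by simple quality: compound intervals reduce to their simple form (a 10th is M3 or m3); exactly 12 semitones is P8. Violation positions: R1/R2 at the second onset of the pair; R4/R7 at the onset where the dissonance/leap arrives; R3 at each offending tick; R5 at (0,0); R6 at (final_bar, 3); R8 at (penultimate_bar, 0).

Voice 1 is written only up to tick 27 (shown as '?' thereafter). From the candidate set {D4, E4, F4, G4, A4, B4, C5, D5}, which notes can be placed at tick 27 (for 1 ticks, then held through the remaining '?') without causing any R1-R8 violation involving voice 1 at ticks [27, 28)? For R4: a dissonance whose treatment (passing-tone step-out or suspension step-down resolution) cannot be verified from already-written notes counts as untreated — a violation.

{A4, D4, D5, F4}

D4: legal
E4: violates R4
F4: legal
G4: violates R4
A4: legal
B4: violates R7
C5: violates R4
D5: legal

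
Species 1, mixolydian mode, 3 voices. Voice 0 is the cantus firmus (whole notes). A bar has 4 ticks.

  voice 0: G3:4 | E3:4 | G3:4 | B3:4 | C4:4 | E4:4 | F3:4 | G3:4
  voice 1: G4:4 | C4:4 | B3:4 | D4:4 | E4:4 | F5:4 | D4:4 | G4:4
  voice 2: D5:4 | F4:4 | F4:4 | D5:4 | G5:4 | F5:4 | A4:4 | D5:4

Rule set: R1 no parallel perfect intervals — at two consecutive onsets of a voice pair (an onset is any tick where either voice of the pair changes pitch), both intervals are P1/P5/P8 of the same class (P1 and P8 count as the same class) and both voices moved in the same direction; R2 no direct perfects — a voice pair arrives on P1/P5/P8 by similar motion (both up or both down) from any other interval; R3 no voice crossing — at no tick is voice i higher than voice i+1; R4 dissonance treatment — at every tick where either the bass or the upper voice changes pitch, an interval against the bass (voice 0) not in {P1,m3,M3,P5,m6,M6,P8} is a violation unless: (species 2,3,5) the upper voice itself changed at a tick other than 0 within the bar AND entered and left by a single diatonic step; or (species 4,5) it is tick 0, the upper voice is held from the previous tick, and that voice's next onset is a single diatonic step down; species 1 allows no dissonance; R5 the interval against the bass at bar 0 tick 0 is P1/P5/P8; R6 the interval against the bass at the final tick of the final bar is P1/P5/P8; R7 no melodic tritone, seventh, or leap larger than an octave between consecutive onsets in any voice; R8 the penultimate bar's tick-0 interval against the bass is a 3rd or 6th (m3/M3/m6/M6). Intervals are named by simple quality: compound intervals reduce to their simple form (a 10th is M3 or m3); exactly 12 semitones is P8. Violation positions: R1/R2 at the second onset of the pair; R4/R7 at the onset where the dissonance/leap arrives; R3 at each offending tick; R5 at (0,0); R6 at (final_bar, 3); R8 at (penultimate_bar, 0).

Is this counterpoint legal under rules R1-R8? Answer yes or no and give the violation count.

bar 0: v0=G3 v1=G4 v2=D5 (P5)
bar 1: v0=E3 v1=C4 v2=F4 (m2)
bar 2: v0=G3 v1=B3 v2=F4 (m7)
bar 3: v0=B3 v1=D4 v2=D5 (m3)
bar 4: v0=C4 v1=E4 v2=G5 (P5)
bar 5: v0=E4 v1=F5 v2=F5 (m2)
bar 6: v0=F3 v1=D4 v2=A4 (M3)
bar 7: v0=G3 v1=G4 v2=D5 (P5)
  R4 @ bar1.0: E3/F4 m2 untreated
  R4 @ bar2.0: G3/F4 m7 untreated
  R2 @ bar3.0: B3/F4 TT -> D4/D5 P8 similar
  R2 @ bar4.0: B3/D5 m3 -> C4/G5 P5 similar
  R4 @ bar5.0: E4/F5 m2 untreated
  R4 @ bar5.0: E4/F5 m2 untreated
  R7 @ bar5.0: E4->F5 leap 13st
  R2 @ bar6.0: F5/F5 P1 -> D4/A4 P5 similar
  R7 @ bar6.0: E4->F3 leap 11st
  R7 @ bar6.0: F5->D4 leap 15st
  R1 @ bar7.0: D4/A4 P5 -> G4/D5 P5 similar
  R2 @ bar7.0: F3/D4 M6 -> G3/G4 P8 similar
  R2 @ bar7.0: F3/A4 M3 -> G3/D5 P5 similar

No (13 violations)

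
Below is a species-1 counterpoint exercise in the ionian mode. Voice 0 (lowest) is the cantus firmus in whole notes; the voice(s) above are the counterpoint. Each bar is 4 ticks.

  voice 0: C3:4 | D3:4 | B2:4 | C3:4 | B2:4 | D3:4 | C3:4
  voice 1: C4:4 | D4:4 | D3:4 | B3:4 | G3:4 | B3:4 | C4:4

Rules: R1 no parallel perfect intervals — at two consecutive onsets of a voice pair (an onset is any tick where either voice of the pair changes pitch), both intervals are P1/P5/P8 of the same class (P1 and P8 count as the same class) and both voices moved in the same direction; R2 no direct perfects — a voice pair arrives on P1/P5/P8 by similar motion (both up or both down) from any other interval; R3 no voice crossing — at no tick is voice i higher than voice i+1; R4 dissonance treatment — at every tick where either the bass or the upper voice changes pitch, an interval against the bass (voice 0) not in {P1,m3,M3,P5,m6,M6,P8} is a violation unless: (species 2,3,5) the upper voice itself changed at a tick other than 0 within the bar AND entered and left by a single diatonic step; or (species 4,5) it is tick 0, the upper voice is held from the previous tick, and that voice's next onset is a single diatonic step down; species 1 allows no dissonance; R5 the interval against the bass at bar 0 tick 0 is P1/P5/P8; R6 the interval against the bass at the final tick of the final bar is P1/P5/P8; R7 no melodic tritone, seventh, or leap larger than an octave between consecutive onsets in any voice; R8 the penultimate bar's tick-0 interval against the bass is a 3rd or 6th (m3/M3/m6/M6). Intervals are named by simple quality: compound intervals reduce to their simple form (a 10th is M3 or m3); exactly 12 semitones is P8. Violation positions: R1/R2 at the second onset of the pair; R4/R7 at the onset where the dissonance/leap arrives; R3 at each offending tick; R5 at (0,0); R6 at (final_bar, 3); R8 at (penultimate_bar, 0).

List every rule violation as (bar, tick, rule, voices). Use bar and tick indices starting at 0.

bar 0: v0=C3 v1=C4 downbeat P8
bar 1: v0=D3 v1=D4 downbeat P8
bar 2: v0=B2 v1=D3 downbeat m3
bar 3: v0=C3 v1=B3 downbeat M7
bar 4: v0=B2 v1=G3 downbeat m6
bar 5: v0=D3 v1=B3 downbeat M6
bar 6: v0=C3 v1=C4 downbeat P8
  -> R1 @ bar 1 tick 0 v(0, 1): C3/C4 P8 -> D3/D4 P8 similar
  -> R4 @ bar 3 tick 0 v(0, 1): C3/B3 M7 untreated

(1, 0, R1, (0, 1))
(3, 0, R4, (0, 1))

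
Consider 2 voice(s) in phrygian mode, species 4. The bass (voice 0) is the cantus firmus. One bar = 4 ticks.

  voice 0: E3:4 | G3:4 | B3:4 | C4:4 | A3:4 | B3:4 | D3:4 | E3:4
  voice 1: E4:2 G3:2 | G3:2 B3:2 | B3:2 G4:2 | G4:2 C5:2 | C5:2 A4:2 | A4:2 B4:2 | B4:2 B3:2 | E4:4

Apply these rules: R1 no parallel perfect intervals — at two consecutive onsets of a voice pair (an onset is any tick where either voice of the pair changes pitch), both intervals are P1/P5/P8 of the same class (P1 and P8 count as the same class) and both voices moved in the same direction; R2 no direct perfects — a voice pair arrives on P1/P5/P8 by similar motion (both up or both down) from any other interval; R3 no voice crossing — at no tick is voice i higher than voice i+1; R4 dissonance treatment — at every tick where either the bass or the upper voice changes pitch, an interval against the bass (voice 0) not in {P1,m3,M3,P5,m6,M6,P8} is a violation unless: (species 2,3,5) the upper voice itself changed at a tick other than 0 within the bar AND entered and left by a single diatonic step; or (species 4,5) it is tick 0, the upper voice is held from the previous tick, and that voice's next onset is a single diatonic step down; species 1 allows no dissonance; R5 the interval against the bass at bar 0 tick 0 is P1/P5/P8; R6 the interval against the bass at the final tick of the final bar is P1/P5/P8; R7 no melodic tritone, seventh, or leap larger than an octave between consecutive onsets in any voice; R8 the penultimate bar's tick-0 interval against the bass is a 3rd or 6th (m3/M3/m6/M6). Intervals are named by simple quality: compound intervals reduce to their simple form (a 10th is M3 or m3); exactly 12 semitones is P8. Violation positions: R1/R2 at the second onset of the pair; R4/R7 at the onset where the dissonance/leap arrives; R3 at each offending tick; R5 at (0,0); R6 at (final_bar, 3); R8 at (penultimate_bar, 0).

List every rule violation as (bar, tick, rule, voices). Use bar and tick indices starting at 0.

bar 0: v0=E3 v1=E4 downbeat P8
bar 1: v0=G3 v1=G3 downbeat P1
bar 2: v0=B3 v1=B3 downbeat P1
bar 3: v0=C4 v1=G4 downbeat P5
bar 4: v0=A3 v1=C5 downbeat m3
bar 5: v0=B3 v1=A4 downbeat m7
bar 6: v0=D3 v1=B4 downbeat M6
bar 7: v0=E3 v1=E4 downbeat P8
  -> R4 @ bar 5 tick 0 v(0, 1): B3/A4 m7 untreated
  -> R2 @ bar 7 tick 0 v(0, 1): D3/B3 M6 -> E3/E4 P8 similar

(5, 0, R4, (0, 1))
(7, 0, R2, (0, 1))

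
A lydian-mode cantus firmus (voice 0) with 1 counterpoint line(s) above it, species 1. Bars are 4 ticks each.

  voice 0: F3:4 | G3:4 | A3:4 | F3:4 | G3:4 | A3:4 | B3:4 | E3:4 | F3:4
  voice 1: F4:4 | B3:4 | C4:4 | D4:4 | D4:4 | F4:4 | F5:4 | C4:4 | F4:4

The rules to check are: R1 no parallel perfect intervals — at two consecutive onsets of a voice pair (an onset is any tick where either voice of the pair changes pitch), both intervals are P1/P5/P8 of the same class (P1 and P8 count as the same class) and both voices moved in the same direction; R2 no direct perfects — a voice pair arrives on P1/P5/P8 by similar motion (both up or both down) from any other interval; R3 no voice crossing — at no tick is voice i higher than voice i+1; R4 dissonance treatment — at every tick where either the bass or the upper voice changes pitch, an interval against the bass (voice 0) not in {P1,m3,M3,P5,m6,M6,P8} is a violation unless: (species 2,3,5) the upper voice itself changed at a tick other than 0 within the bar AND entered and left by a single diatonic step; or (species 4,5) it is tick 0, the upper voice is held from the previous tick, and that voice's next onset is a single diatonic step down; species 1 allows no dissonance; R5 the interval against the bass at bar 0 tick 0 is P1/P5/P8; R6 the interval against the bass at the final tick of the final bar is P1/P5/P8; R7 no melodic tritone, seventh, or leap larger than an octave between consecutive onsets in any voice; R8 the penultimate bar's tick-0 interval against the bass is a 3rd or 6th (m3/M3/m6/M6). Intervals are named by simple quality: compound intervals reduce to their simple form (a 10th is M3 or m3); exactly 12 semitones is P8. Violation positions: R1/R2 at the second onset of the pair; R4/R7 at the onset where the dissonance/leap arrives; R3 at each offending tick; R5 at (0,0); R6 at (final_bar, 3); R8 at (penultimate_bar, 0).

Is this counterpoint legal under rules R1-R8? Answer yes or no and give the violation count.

bar 0: v0=F3 v1=F4 (P8)
bar 1: v0=G3 v1=B3 (M3)
bar 2: v0=A3 v1=C4 (m3)
bar 3: v0=F3 v1=D4 (M6)
bar 4: v0=G3 v1=D4 (P5)
bar 5: v0=A3 v1=F4 (m6)
bar 6: v0=B3 v1=F5 (TT)
bar 7: v0=E3 v1=C4 (m6)
bar 8: v0=F3 v1=F4 (P8)
  R7 @ bar1.0: F4->B3 leap 6st
  R4 @ bar6.0: B3/F5 TT untreated
  R7 @ bar7.0: F5->C4 leap 17st
  R2 @ bar8.0: E3/C4 m6 -> F3/F4 P8 similar

No (4 violations)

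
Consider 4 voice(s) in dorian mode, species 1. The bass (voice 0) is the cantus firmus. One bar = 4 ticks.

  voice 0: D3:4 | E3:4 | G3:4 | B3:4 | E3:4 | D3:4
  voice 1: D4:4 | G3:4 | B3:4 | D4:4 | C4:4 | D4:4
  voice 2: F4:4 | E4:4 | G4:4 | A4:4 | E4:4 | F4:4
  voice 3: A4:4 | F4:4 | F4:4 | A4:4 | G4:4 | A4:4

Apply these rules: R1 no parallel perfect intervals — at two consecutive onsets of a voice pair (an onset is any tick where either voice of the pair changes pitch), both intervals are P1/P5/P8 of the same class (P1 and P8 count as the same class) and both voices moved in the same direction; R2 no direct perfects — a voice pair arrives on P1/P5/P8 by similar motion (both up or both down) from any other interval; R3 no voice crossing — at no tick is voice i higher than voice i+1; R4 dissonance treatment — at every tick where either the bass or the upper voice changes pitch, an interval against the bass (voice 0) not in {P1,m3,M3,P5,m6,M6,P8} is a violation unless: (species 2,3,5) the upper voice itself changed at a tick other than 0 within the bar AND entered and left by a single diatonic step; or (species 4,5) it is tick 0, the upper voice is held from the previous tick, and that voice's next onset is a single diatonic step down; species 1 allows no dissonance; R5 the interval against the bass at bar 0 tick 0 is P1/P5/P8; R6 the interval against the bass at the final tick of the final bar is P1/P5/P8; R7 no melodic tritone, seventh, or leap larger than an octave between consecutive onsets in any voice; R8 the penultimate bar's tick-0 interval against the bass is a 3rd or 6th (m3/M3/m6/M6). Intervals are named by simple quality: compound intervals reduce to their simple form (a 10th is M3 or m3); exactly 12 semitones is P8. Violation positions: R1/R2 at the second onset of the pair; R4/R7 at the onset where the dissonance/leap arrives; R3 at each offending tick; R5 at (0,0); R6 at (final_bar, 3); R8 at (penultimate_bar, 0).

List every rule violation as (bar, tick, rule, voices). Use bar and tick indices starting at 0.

(0, 0, R5, (0, 2))
(1, 0, R4, (0, 3))
(2, 0, R1, (0, 2))
(2, 0, R3, (2, 3))
(2, 0, R4, (0, 3))
(2, 1, R3, (2, 3))
(2, 2, R3, (2, 3))
(2, 3, R3, (2, 3))
(3, 0, R2, (1, 2))
(3, 0, R2, (1, 3))
(3, 0, R2, (2, 3))
(3, 0, R4, (0, 2))
(3, 0, R4, (0, 3))
(4, 0, R1, (1, 3))
(4, 0, R2, (0, 2))
(4, 0, R8, (0, 2))
(5, 0, R1, (1, 3))
(5, 3, R6, (0, 2))

bar 0: v0=D3 v1=D4 v2=F4 v3=A4 downbeat P5
bar 1: v0=E3 v1=G3 v2=E4 v3=F4 downbeat m2
bar 2: v0=G3 v1=B3 v2=G4 v3=F4 downbeat m7
bar 3: v0=B3 v1=D4 v2=A4 v3=A4 downbeat m7
bar 4: v0=E3 v1=C4 v2=E4 v3=G4 downbeat m3
bar 5: v0=D3 v1=D4 v2=F4 v3=A4 downbeat P5
  -> R5 @ bar 0 tick 0 v(0, 2): opens on m3
  -> R4 @ bar 1 tick 0 v(0, 3): E3/F4 m2 untreated
  -> R1 @ bar 2 tick 0 v(0, 2): E3/E4 P8 -> G3/G4 P8 similar
  -> R3 @ bar 2 tick 0 v(2, 3): G4 above F4
  -> R4 @ bar 2 tick 0 v(0, 3): G3/F4 m7 untreated
  -> R3 @ bar 2 tick 1 v(2, 3): G4 above F4
  -> R3 @ bar 2 tick 2 v(2, 3): G4 above F4
  -> R3 @ bar 2 tick 3 v(2, 3): G4 above F4
  -> R2 @ bar 3 tick 0 v(1, 2): B3/G4 m6 -> D4/A4 P5 similar
  -> R2 @ bar 3 tick 0 v(1, 3): B3/F4 TT -> D4/A4 P5 similar
  -> R2 @ bar 3 tick 0 v(2, 3): G4/F4 M2 -> A4/A4 P1 similar
  -> R4 @ bar 3 tick 0 v(0, 2): B3/A4 m7 untreated
  -> R4 @ bar 3 tick 0 v(0, 3): B3/A4 m7 untreated
  -> R1 @ bar 4 tick 0 v(1, 3): D4/A4 P5 -> C4/G4 P5 similar
  -> R2 @ bar 4 tick 0 v(0, 2): B3/A4 m7 -> E3/E4 P8 similar
  -> R8 @ bar 4 tick 0 v(0, 2): penult P8 not 3rd/6th
  -> R1 @ bar 5 tick 0 v(1, 3): C4/G4 P5 -> D4/A4 P5 similar
  -> R6 @ bar 5 tick 3 v(0, 2): closes on m3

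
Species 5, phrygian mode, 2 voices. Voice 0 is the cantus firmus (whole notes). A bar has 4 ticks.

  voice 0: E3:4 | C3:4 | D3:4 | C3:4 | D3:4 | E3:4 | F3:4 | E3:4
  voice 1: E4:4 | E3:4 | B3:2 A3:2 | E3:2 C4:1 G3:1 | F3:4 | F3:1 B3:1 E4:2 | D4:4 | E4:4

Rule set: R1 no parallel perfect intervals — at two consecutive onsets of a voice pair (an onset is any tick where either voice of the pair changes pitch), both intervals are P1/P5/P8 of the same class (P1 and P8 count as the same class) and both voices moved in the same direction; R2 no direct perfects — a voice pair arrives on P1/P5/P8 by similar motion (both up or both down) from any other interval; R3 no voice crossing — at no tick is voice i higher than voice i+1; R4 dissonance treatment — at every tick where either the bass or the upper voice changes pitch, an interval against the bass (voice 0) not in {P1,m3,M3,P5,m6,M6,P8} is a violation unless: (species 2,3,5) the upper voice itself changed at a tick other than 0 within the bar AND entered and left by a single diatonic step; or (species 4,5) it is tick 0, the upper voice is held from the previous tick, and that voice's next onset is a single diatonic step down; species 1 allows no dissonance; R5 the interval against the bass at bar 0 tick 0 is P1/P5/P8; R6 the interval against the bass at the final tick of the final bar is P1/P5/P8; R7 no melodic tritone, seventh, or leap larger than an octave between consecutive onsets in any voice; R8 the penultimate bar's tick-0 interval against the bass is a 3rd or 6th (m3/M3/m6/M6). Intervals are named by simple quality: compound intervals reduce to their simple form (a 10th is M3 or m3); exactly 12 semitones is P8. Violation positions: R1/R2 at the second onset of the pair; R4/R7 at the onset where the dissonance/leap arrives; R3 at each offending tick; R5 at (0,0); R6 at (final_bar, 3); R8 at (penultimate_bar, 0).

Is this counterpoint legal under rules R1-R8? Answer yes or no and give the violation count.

No (2 violations)

bar 0: v0=E3 v1=E4 (P8)
bar 1: v0=C3 v1=E3 (M3)
bar 2: v0=D3 v1=B3 (M6)
bar 3: v0=C3 v1=E3 (M3)
bar 4: v0=D3 v1=F3 (m3)
bar 5: v0=E3 v1=F3 (m2)
bar 6: v0=F3 v1=D4 (M6)
bar 7: v0=E3 v1=E4 (P8)
  R4 @ bar5.0: E3/F3 m2 untreated
  R7 @ bar5.1: F3->B3 leap 6st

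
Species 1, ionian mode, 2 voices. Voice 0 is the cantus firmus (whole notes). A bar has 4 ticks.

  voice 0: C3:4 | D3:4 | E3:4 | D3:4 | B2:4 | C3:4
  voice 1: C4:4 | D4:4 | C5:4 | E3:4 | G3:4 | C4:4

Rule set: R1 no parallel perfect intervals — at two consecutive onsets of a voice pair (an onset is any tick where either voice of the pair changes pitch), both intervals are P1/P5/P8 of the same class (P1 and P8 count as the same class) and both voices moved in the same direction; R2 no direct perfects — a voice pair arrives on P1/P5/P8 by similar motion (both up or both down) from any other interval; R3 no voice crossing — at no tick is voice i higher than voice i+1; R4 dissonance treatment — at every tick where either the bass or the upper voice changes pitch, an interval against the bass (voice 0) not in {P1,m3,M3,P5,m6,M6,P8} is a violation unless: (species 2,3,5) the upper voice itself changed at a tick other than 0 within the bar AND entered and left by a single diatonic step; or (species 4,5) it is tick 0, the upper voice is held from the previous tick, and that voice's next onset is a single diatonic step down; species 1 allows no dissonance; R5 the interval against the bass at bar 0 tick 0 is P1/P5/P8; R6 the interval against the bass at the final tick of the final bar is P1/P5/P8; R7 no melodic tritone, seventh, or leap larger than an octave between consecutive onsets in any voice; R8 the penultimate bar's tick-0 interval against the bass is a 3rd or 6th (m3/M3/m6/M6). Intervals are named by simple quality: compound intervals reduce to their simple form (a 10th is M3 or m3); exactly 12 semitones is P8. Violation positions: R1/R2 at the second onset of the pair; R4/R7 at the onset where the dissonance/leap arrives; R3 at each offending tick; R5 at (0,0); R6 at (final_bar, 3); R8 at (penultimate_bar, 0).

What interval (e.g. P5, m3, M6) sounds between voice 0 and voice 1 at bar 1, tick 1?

P8

voice 0=D3 voice 1=D4 -> P8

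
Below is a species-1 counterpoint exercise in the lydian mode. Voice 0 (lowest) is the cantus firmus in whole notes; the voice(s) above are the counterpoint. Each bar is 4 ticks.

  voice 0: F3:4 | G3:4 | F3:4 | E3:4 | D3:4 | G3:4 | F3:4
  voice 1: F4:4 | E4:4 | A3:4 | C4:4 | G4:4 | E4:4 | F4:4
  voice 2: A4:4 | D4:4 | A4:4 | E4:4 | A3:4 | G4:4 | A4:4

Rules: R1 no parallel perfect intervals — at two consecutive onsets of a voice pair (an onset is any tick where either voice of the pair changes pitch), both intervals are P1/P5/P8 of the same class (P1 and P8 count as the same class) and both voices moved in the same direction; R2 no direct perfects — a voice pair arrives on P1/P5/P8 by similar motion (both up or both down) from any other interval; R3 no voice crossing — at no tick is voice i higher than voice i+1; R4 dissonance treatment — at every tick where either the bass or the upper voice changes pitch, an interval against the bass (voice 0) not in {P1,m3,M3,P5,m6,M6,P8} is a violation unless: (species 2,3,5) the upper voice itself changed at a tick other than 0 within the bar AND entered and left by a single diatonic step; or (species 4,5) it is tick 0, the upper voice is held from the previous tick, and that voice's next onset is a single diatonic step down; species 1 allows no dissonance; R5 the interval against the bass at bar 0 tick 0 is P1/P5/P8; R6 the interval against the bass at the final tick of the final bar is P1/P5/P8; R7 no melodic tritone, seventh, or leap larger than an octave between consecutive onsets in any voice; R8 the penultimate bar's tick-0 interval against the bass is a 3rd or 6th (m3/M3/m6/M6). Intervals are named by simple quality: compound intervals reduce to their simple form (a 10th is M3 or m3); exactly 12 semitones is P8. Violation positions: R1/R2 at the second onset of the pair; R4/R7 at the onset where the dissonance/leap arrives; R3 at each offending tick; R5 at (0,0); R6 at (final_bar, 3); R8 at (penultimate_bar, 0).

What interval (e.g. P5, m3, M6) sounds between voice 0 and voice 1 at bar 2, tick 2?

M3

voice 0=F3 voice 1=A3 -> M3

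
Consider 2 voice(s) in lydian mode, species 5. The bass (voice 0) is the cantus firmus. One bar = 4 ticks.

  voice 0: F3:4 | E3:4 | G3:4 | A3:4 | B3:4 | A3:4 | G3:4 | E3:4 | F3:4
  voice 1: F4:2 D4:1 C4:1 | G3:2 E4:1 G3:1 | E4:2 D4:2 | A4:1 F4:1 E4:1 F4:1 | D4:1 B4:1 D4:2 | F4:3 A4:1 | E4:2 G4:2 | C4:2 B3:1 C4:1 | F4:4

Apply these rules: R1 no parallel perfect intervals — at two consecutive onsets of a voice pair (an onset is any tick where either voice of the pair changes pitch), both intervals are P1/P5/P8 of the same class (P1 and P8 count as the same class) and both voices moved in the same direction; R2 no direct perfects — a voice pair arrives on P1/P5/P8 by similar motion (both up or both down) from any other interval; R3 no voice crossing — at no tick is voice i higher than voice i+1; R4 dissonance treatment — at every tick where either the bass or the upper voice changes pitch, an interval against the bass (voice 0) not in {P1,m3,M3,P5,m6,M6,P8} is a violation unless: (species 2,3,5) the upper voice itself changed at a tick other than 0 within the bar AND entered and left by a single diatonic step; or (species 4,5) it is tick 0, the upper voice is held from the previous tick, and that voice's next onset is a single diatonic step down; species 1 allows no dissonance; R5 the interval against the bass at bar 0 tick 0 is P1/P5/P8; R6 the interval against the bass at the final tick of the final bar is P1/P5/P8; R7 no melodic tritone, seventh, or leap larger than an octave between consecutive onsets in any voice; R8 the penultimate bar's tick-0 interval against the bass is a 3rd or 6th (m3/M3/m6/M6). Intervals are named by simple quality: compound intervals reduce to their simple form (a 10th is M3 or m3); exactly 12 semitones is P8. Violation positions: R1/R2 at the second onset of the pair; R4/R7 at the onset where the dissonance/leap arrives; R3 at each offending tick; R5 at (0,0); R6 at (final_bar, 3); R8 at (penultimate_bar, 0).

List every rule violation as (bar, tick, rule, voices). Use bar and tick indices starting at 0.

(3, 0, R2, (0, 1))
(8, 0, R2, (0, 1))

bar 0: v0=F3 v1=F4 downbeat P8
bar 1: v0=E3 v1=G3 downbeat m3
bar 2: v0=G3 v1=E4 downbeat M6
bar 3: v0=A3 v1=A4 downbeat P8
bar 4: v0=B3 v1=D4 downbeat m3
bar 5: v0=A3 v1=F4 downbeat m6
bar 6: v0=G3 v1=E4 downbeat M6
bar 7: v0=E3 v1=C4 downbeat m6
bar 8: v0=F3 v1=F4 downbeat P8
  -> R2 @ bar 3 tick 0 v(0, 1): G3/D4 P5 -> A3/A4 P8 similar
  -> R2 @ bar 8 tick 0 v(0, 1): E3/C4 m6 -> F3/F4 P8 similar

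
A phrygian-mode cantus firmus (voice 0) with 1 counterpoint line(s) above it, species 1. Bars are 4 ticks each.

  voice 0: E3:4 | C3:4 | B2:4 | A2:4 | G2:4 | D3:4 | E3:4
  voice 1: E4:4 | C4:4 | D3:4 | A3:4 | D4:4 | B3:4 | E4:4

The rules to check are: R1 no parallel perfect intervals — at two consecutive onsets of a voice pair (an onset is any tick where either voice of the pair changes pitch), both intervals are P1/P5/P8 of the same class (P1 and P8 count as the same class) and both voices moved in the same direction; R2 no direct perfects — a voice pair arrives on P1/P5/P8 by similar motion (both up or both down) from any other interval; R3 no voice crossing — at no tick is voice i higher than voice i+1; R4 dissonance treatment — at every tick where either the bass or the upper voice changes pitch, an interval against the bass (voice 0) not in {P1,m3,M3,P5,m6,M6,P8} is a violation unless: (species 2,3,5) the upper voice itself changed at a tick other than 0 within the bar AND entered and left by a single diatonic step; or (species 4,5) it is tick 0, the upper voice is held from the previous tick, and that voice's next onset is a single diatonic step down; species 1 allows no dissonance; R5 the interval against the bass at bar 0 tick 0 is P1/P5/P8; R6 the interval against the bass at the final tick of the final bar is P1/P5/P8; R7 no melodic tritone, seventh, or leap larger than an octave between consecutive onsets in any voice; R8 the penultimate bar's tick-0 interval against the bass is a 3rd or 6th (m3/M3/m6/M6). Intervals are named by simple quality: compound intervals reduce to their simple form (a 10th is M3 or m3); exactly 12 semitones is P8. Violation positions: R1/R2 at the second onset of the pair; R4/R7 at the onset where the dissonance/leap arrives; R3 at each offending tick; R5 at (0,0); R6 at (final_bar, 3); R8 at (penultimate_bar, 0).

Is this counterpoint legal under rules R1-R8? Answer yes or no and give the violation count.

No (3 violations)

bar 0: v0=E3 v1=E4 (P8)
bar 1: v0=C3 v1=C4 (P8)
bar 2: v0=B2 v1=D3 (m3)
bar 3: v0=A2 v1=A3 (P8)
bar 4: v0=G2 v1=D4 (P5)
bar 5: v0=D3 v1=B3 (M6)
bar 6: v0=E3 v1=E4 (P8)
  R1 @ bar1.0: E3/E4 P8 -> C3/C4 P8 similar
  R7 @ bar2.0: C4->D3 leap 10st
  R2 @ bar6.0: D3/B3 M6 -> E3/E4 P8 similar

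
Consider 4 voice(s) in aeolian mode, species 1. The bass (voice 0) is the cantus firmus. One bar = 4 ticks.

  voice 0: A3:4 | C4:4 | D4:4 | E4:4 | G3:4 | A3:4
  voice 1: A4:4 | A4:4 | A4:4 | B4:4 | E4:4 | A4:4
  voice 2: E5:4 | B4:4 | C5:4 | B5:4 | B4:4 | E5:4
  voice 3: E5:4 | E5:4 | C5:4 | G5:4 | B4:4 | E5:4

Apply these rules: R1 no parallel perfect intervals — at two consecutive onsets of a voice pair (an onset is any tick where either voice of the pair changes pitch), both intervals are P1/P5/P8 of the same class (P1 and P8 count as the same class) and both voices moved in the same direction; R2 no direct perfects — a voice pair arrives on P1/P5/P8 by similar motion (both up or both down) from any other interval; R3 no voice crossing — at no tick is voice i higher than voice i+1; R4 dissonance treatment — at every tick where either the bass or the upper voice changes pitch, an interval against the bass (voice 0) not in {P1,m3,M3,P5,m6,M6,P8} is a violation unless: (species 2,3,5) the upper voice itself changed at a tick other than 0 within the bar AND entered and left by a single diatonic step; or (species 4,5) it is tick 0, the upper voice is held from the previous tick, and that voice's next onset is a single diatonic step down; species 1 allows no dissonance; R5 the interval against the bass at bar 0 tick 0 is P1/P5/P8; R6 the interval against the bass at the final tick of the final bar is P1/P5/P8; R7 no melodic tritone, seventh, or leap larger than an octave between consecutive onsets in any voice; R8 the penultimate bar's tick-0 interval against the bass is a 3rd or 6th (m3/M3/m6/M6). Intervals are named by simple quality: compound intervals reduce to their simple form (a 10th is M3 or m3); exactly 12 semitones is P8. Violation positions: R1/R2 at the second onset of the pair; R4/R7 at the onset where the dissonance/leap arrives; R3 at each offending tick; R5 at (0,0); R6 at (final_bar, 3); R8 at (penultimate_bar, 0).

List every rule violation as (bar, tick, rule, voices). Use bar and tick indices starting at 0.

bar 0: v0=A3 v1=A4 v2=E5 v3=E5 downbeat P5
bar 1: v0=C4 v1=A4 v2=B4 v3=E5 downbeat M3
bar 2: v0=D4 v1=A4 v2=C5 v3=C5 downbeat m7
bar 3: v0=E4 v1=B4 v2=B5 v3=G5 downbeat m3
bar 4: v0=G3 v1=E4 v2=B4 v3=B4 downbeat M3
bar 5: v0=A3 v1=A4 v2=E5 v3=E5 downbeat P5
  -> R4 @ bar 1 tick 0 v(0, 2): C4/B4 M7 untreated
  -> R4 @ bar 2 tick 0 v(0, 2): D4/C5 m7 untreated
  -> R4 @ bar 2 tick 0 v(0, 3): D4/C5 m7 untreated
  -> R1 @ bar 3 tick 0 v(0, 1): D4/A4 P5 -> E4/B4 P5 similar
  -> R2 @ bar 3 tick 0 v(0, 2): D4/C5 m7 -> E4/B5 P5 similar
  -> R2 @ bar 3 tick 0 v(1, 2): A4/C5 m3 -> B4/B5 P8 similar
  -> R3 @ bar 3 tick 0 v(2, 3): B5 above G5
  -> R7 @ bar 3 tick 0 v(2,): C5->B5 leap 11st
  -> R3 @ bar 3 tick 1 v(2, 3): B5 above G5
  -> R3 @ bar 3 tick 2 v(2, 3): B5 above G5
  -> R3 @ bar 3 tick 3 v(2, 3): B5 above G5
  -> R2 @ bar 4 tick 0 v(1, 2): B4/B5 P8 -> E4/B4 P5 similar
  -> R2 @ bar 4 tick 0 v(1, 3): B4/G5 m6 -> E4/B4 P5 similar
  -> R2 @ bar 4 tick 0 v(2, 3): B5/G5 M3 -> B4/B4 P1 similar
  -> R1 @ bar 5 tick 0 v(1, 2): E4/B4 P5 -> A4/E5 P5 similar
  -> R1 @ bar 5 tick 0 v(1, 3): E4/B4 P5 -> A4/E5 P5 similar
  -> R1 @ bar 5 tick 0 v(2, 3): B4/B4 P1 -> E5/E5 P1 similar
  -> R2 @ bar 5 tick 0 v(0, 1): G3/E4 M6 -> A3/A4 P8 similar
  -> R2 @ bar 5 tick 0 v(0, 2): G3/B4 M3 -> A3/E5 P5 similar
  -> R2 @ bar 5 tick 0 v(0, 3): G3/B4 M3 -> A3/E5 P5 similar

(1, 0, R4, (0, 2))
(2, 0, R4, (0, 2))
(2, 0, R4, (0, 3))
(3, 0, R1, (0, 1))
(3, 0, R2, (0, 2))
(3, 0, R2, (1, 2))
(3, 0, R3, (2, 3))
(3, 0, R7, (2,))
(3, 1, R3, (2, 3))
(3, 2, R3, (2, 3))
(3, 3, R3, (2, 3))
(4, 0, R2, (1, 2))
(4, 0, R2, (1, 3))
(4, 0, R2, (2, 3))
(5, 0, R1, (1, 2))
(5, 0, R1, (1, 3))
(5, 0, R1, (2, 3))
(5, 0, R2, (0, 1))
(5, 0, R2, (0, 2))
(5, 0, R2, (0, 3))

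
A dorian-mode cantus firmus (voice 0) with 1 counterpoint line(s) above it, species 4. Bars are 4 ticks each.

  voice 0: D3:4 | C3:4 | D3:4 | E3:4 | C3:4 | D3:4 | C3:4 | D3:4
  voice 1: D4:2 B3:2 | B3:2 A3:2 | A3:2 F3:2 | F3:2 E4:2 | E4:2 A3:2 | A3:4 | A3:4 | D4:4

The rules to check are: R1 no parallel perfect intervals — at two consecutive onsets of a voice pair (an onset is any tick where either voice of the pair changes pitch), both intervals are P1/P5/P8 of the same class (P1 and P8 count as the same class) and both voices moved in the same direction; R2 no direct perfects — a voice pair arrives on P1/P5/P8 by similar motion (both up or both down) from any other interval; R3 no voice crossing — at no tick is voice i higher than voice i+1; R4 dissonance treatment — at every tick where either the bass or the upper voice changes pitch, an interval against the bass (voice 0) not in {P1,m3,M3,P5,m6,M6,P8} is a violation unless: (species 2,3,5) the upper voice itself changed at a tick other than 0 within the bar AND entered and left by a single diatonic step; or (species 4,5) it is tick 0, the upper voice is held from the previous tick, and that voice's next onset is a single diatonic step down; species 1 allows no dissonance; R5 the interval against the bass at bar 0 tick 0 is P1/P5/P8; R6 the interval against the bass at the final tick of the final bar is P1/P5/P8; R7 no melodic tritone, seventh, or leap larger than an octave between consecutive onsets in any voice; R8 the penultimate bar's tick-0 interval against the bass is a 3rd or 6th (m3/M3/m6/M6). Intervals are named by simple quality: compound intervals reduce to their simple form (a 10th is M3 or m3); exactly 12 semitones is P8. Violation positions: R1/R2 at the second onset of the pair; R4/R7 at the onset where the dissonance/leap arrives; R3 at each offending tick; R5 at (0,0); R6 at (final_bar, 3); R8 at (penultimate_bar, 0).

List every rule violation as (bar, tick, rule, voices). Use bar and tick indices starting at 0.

(3, 0, R4, (0, 1))
(3, 2, R7, (1,))
(7, 0, R2, (0, 1))

bar 0: v0=D3 v1=D4 downbeat P8
bar 1: v0=C3 v1=B3 downbeat M7
bar 2: v0=D3 v1=A3 downbeat P5
bar 3: v0=E3 v1=F3 downbeat m2
bar 4: v0=C3 v1=E4 downbeat M3
bar 5: v0=D3 v1=A3 downbeat P5
bar 6: v0=C3 v1=A3 downbeat M6
bar 7: v0=D3 v1=D4 downbeat P8
  -> R4 @ bar 3 tick 0 v(0, 1): E3/F3 m2 untreated
  -> R7 @ bar 3 tick 2 v(1,): F3->E4 leap 11st
  -> R2 @ bar 7 tick 0 v(0, 1): C3/A3 M6 -> D3/D4 P8 similar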